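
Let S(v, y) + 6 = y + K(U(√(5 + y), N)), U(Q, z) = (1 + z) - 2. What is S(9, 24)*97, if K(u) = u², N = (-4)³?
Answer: 411571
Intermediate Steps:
N = -64
U(Q, z) = -1 + z
S(v, y) = 4219 + y (S(v, y) = -6 + (y + (-1 - 64)²) = -6 + (y + (-65)²) = -6 + (y + 4225) = -6 + (4225 + y) = 4219 + y)
S(9, 24)*97 = (4219 + 24)*97 = 4243*97 = 411571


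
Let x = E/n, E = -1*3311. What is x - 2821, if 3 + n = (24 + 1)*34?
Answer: -31074/11 ≈ -2824.9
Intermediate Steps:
E = -3311
n = 847 (n = -3 + (24 + 1)*34 = -3 + 25*34 = -3 + 850 = 847)
x = -43/11 (x = -3311/847 = -3311*1/847 = -43/11 ≈ -3.9091)
x - 2821 = -43/11 - 2821 = -31074/11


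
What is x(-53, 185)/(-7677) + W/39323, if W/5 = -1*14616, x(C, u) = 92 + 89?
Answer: -568152623/301882671 ≈ -1.8820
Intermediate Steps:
x(C, u) = 181
W = -73080 (W = 5*(-1*14616) = 5*(-14616) = -73080)
x(-53, 185)/(-7677) + W/39323 = 181/(-7677) - 73080/39323 = 181*(-1/7677) - 73080*1/39323 = -181/7677 - 73080/39323 = -568152623/301882671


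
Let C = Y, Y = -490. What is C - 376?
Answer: -866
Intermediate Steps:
C = -490
C - 376 = -490 - 376 = -866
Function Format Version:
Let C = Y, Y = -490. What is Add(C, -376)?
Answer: -866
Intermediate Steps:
C = -490
Add(C, -376) = Add(-490, -376) = -866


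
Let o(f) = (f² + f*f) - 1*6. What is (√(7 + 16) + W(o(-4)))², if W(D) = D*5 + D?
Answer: (156 + √23)² ≈ 25855.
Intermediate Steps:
o(f) = -6 + 2*f² (o(f) = (f² + f²) - 6 = 2*f² - 6 = -6 + 2*f²)
W(D) = 6*D (W(D) = 5*D + D = 6*D)
(√(7 + 16) + W(o(-4)))² = (√(7 + 16) + 6*(-6 + 2*(-4)²))² = (√23 + 6*(-6 + 2*16))² = (√23 + 6*(-6 + 32))² = (√23 + 6*26)² = (√23 + 156)² = (156 + √23)²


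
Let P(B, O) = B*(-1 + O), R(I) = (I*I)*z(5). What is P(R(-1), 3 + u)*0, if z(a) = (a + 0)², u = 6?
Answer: 0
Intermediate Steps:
z(a) = a²
R(I) = 25*I² (R(I) = (I*I)*5² = I²*25 = 25*I²)
P(R(-1), 3 + u)*0 = ((25*(-1)²)*(-1 + (3 + 6)))*0 = ((25*1)*(-1 + 9))*0 = (25*8)*0 = 200*0 = 0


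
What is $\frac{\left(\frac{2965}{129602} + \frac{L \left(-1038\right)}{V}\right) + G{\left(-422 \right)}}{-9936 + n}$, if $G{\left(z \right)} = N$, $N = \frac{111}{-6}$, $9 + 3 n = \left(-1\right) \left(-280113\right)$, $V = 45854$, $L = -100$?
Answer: $- \frac{6022037643}{30988574728166} \approx -0.00019433$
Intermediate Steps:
$n = 93368$ ($n = -3 + \frac{\left(-1\right) \left(-280113\right)}{3} = -3 + \frac{1}{3} \cdot 280113 = -3 + 93371 = 93368$)
$N = - \frac{37}{2}$ ($N = 111 \left(- \frac{1}{6}\right) = - \frac{37}{2} \approx -18.5$)
$G{\left(z \right)} = - \frac{37}{2}$
$\frac{\left(\frac{2965}{129602} + \frac{L \left(-1038\right)}{V}\right) + G{\left(-422 \right)}}{-9936 + n} = \frac{\left(\frac{2965}{129602} + \frac{\left(-100\right) \left(-1038\right)}{45854}\right) - \frac{37}{2}}{-9936 + 93368} = \frac{\left(2965 \cdot \frac{1}{129602} + 103800 \cdot \frac{1}{45854}\right) - \frac{37}{2}}{83432} = \left(\left(\frac{2965}{129602} + \frac{51900}{22927}\right) - \frac{37}{2}\right) \frac{1}{83432} = \left(\frac{6794322355}{2971385054} - \frac{37}{2}\right) \frac{1}{83432} = \left(- \frac{24088150572}{1485692527}\right) \frac{1}{83432} = - \frac{6022037643}{30988574728166}$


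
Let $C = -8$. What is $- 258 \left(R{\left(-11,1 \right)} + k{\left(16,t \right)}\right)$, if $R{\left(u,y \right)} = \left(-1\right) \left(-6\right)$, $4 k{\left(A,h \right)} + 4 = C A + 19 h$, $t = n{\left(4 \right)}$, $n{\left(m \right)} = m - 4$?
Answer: $6966$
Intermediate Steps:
$n{\left(m \right)} = -4 + m$
$t = 0$ ($t = -4 + 4 = 0$)
$k{\left(A,h \right)} = -1 - 2 A + \frac{19 h}{4}$ ($k{\left(A,h \right)} = -1 + \frac{- 8 A + 19 h}{4} = -1 - \left(2 A - \frac{19 h}{4}\right) = -1 - 2 A + \frac{19 h}{4}$)
$R{\left(u,y \right)} = 6$
$- 258 \left(R{\left(-11,1 \right)} + k{\left(16,t \right)}\right) = - 258 \left(6 - 33\right) = \left(-258\right) \left(-27\right) = 6966$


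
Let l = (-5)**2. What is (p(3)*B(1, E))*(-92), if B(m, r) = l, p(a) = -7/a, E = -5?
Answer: 16100/3 ≈ 5366.7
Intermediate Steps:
l = 25
B(m, r) = 25
(p(3)*B(1, E))*(-92) = (-7/3*25)*(-92) = (-7*1/3*25)*(-92) = -7/3*25*(-92) = -175/3*(-92) = 16100/3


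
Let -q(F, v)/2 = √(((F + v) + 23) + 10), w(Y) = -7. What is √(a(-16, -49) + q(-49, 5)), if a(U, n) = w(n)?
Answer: √(-7 - 2*I*√11) ≈ 1.1497 - 2.8848*I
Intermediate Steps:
a(U, n) = -7
q(F, v) = -2*√(33 + F + v) (q(F, v) = -2*√(((F + v) + 23) + 10) = -2*√((23 + F + v) + 10) = -2*√(33 + F + v))
√(a(-16, -49) + q(-49, 5)) = √(-7 - 2*√(33 - 49 + 5)) = √(-7 - 2*I*√11)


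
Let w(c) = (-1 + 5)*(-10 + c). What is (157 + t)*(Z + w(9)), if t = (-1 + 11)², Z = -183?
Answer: -48059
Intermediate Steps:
t = 100 (t = 10² = 100)
w(c) = -40 + 4*c (w(c) = 4*(-10 + c) = -40 + 4*c)
(157 + t)*(Z + w(9)) = (157 + 100)*(-183 + (-40 + 4*9)) = 257*(-183 + (-40 + 36)) = 257*(-183 - 4) = 257*(-187) = -48059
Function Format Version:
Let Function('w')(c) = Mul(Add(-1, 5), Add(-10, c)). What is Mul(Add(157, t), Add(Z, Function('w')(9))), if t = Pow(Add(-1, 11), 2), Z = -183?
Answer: -48059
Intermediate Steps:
t = 100 (t = Pow(10, 2) = 100)
Function('w')(c) = Add(-40, Mul(4, c)) (Function('w')(c) = Mul(4, Add(-10, c)) = Add(-40, Mul(4, c)))
Mul(Add(157, t), Add(Z, Function('w')(9))) = Mul(Add(157, 100), Add(-183, Add(-40, Mul(4, 9)))) = Mul(257, Add(-183, Add(-40, 36))) = Mul(257, Add(-183, -4)) = Mul(257, -187) = -48059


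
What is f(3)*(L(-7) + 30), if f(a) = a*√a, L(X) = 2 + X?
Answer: 75*√3 ≈ 129.90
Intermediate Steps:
f(a) = a^(3/2)
f(3)*(L(-7) + 30) = 3^(3/2)*((2 - 7) + 30) = (3*√3)*(-5 + 30) = (3*√3)*25 = 75*√3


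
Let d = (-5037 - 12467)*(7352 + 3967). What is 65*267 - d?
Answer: 198145131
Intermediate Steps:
d = -198127776 (d = -17504*11319 = -198127776)
65*267 - d = 65*267 - 1*(-198127776) = 17355 + 198127776 = 198145131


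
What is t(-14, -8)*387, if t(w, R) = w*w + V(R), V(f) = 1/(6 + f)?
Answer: 151317/2 ≈ 75659.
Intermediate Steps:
t(w, R) = w² + 1/(6 + R) (t(w, R) = w*w + 1/(6 + R) = w² + 1/(6 + R))
t(-14, -8)*387 = ((1 + (-14)²*(6 - 8))/(6 - 8))*387 = ((1 + 196*(-2))/(-2))*387 = -(1 - 392)/2*387 = -½*(-391)*387 = (391/2)*387 = 151317/2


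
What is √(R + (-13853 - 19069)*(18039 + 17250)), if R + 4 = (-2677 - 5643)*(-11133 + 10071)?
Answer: I*√1152948622 ≈ 33955.0*I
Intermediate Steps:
R = 8835836 (R = -4 + (-2677 - 5643)*(-11133 + 10071) = -4 - 8320*(-1062) = -4 + 8835840 = 8835836)
√(R + (-13853 - 19069)*(18039 + 17250)) = √(8835836 + (-13853 - 19069)*(18039 + 17250)) = √(8835836 - 32922*35289) = √(8835836 - 1161784458) = √(-1152948622) = I*√1152948622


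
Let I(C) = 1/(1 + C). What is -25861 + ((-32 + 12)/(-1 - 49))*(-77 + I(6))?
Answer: -906211/35 ≈ -25892.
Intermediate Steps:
-25861 + ((-32 + 12)/(-1 - 49))*(-77 + I(6)) = -25861 + ((-32 + 12)/(-1 - 49))*(-77 + 1/(1 + 6)) = -25861 + (-20/(-50))*(-77 + 1/7) = -25861 + (-20*(-1/50))*(-77 + 1/7) = -25861 + (2/5)*(-538/7) = -25861 - 1076/35 = -906211/35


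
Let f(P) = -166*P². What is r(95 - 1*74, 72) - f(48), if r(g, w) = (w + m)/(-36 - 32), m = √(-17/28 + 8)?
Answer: 6501870/17 - 3*√161/952 ≈ 3.8246e+5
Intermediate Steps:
m = 3*√161/14 (m = √(-17*1/28 + 8) = √(-17/28 + 8) = √(207/28) = 3*√161/14 ≈ 2.7190)
r(g, w) = -3*√161/952 - w/68 (r(g, w) = (w + 3*√161/14)/(-36 - 32) = (w + 3*√161/14)/(-68) = (w + 3*√161/14)*(-1/68) = -3*√161/952 - w/68)
r(95 - 1*74, 72) - f(48) = (-3*√161/952 - 1/68*72) - (-166)*48² = (-3*√161/952 - 18/17) - (-166)*2304 = (-18/17 - 3*√161/952) - 1*(-382464) = (-18/17 - 3*√161/952) + 382464 = 6501870/17 - 3*√161/952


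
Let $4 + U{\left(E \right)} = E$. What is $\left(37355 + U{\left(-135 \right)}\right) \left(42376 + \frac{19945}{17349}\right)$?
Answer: $\frac{27361246705504}{17349} \approx 1.5771 \cdot 10^{9}$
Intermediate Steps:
$U{\left(E \right)} = -4 + E$
$\left(37355 + U{\left(-135 \right)}\right) \left(42376 + \frac{19945}{17349}\right) = \left(37355 - 139\right) \left(42376 + \frac{19945}{17349}\right) = \left(37355 - 139\right) \left(42376 + 19945 \cdot \frac{1}{17349}\right) = 37216 \left(42376 + \frac{19945}{17349}\right) = 37216 \cdot \frac{735201169}{17349} = \frac{27361246705504}{17349}$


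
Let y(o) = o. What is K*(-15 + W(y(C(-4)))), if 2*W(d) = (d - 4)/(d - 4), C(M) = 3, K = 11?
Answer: -319/2 ≈ -159.50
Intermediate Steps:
W(d) = ½ (W(d) = ((d - 4)/(d - 4))/2 = ((-4 + d)/(-4 + d))/2 = (½)*1 = ½)
K*(-15 + W(y(C(-4)))) = 11*(-15 + ½) = 11*(-29/2) = -319/2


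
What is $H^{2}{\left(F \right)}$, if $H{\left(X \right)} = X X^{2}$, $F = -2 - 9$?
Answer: $1771561$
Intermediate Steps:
$F = -11$ ($F = -2 - 9 = -11$)
$H{\left(X \right)} = X^{3}$
$H^{2}{\left(F \right)} = \left(\left(-11\right)^{3}\right)^{2} = \left(-1331\right)^{2} = 1771561$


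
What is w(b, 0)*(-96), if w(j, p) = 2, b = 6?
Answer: -192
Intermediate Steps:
w(b, 0)*(-96) = 2*(-96) = -192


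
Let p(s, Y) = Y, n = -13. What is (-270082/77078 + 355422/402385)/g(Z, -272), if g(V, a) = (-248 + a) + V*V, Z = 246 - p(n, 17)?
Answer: -40640864327/805165713054315 ≈ -5.0475e-5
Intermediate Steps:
Z = 229 (Z = 246 - 1*17 = 246 - 17 = 229)
g(V, a) = -248 + a + V² (g(V, a) = (-248 + a) + V² = -248 + a + V²)
(-270082/77078 + 355422/402385)/g(Z, -272) = (-270082/77078 + 355422/402385)/(-248 - 272 + 229²) = (-270082*1/77078 + 355422*(1/402385))/(-248 - 272 + 52441) = (-135041/38539 + 355422/402385)/51921 = -40640864327/15507515515*1/51921 = -40640864327/805165713054315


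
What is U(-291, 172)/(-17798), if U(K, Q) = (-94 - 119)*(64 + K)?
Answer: -48351/17798 ≈ -2.7167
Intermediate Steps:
U(K, Q) = -13632 - 213*K (U(K, Q) = -213*(64 + K) = -13632 - 213*K)
U(-291, 172)/(-17798) = (-13632 - 213*(-291))/(-17798) = (-13632 + 61983)*(-1/17798) = 48351*(-1/17798) = -48351/17798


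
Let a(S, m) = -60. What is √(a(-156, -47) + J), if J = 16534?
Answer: √16474 ≈ 128.35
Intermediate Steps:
√(a(-156, -47) + J) = √(-60 + 16534) = √16474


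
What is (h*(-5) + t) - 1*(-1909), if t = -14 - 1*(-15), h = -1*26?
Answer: 2040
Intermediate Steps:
h = -26
t = 1 (t = -14 + 15 = 1)
(h*(-5) + t) - 1*(-1909) = (-26*(-5) + 1) - 1*(-1909) = (130 + 1) + 1909 = 131 + 1909 = 2040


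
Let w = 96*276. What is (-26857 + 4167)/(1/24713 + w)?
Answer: -560737970/654795649 ≈ -0.85636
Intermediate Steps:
w = 26496
(-26857 + 4167)/(1/24713 + w) = (-26857 + 4167)/(1/24713 + 26496) = -22690/(1/24713 + 26496) = -22690/654795649/24713 = -22690*24713/654795649 = -560737970/654795649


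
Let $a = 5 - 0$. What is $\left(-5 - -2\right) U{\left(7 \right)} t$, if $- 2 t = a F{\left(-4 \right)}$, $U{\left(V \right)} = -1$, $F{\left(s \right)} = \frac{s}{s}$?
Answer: $- \frac{15}{2} \approx -7.5$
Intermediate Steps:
$F{\left(s \right)} = 1$
$a = 5$ ($a = 5 + 0 = 5$)
$t = - \frac{5}{2}$ ($t = - \frac{5 \cdot 1}{2} = \left(- \frac{1}{2}\right) 5 = - \frac{5}{2} \approx -2.5$)
$\left(-5 - -2\right) U{\left(7 \right)} t = \left(-5 - -2\right) \left(-1\right) \left(- \frac{5}{2}\right) = \left(-5 + 2\right) \left(-1\right) \left(- \frac{5}{2}\right) = \left(-3\right) \left(-1\right) \left(- \frac{5}{2}\right) = 3 \left(- \frac{5}{2}\right) = - \frac{15}{2}$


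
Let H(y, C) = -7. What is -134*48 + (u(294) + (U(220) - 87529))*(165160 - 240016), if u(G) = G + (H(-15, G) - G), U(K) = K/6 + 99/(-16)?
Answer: 13100613671/2 ≈ 6.5503e+9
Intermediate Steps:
U(K) = -99/16 + K/6 (U(K) = K*(⅙) + 99*(-1/16) = K/6 - 99/16 = -99/16 + K/6)
u(G) = -7 (u(G) = G + (-7 - G) = -7)
-134*48 + (u(294) + (U(220) - 87529))*(165160 - 240016) = -134*48 + (-7 + ((-99/16 + (⅙)*220) - 87529))*(165160 - 240016) = -6432 + (-7 + ((-99/16 + 110/3) - 87529))*(-74856) = -6432 + (-7 + (1463/48 - 87529))*(-74856) = -6432 + (-7 - 4199929/48)*(-74856) = -6432 - 4200265/48*(-74856) = -6432 + 13100626535/2 = 13100613671/2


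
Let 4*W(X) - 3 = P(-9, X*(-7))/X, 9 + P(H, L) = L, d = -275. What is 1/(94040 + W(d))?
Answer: 1100/103442909 ≈ 1.0634e-5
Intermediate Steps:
P(H, L) = -9 + L
W(X) = ¾ + (-9 - 7*X)/(4*X) (W(X) = ¾ + ((-9 + X*(-7))/X)/4 = ¾ + ((-9 - 7*X)/X)/4 = ¾ + (-9 - 7*X)/(4*X))
1/(94040 + W(d)) = 1/(94040 + (-9/4 - 1*(-275))/(-275)) = 1/(94040 - (-9/4 + 275)/275) = 1/(94040 - 1/275*1091/4) = 1/(94040 - 1091/1100) = 1/(103442909/1100) = 1100/103442909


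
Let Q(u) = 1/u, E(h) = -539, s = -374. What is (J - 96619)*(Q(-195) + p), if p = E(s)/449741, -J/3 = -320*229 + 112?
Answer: -13636450142/17539899 ≈ -777.45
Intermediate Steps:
J = 219504 (J = -3*(-320*229 + 112) = -3*(-73280 + 112) = -3*(-73168) = 219504)
p = -539/449741 ≈ -0.0011985
(J - 96619)*(Q(-195) + p) = (219504 - 96619)*(1/(-195) - 539/449741) = 122885*(-1/195 - 539/449741) = 122885*(-554846/87699495) = -13636450142/17539899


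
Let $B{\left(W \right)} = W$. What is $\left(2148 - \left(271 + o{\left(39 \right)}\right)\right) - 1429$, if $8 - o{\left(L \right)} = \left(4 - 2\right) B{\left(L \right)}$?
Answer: $518$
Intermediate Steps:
$o{\left(L \right)} = 8 - 2 L$ ($o{\left(L \right)} = 8 - \left(4 - 2\right) L = 8 - 2 L$)
$\left(2148 - \left(271 + o{\left(39 \right)}\right)\right) - 1429 = \left(2148 + \left(\left(547 - 818\right) - \left(8 - 78\right)\right)\right) - 1429 = \left(2148 - 201\right) - 1429 = 1947 - 1429 = 518$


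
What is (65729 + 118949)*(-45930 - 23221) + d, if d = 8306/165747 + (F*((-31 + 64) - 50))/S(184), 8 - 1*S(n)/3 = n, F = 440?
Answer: -4233399938583955/331494 ≈ -1.2771e+10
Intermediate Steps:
S(n) = 24 - 3*n
d = 4712777/331494 (d = 8306/165747 + (440*((-31 + 64) - 50))/(24 - 3*184) = 8306*(1/165747) + (440*(33 - 50))/(24 - 552) = 8306/165747 + (440*(-17))/(-528) = 8306/165747 - 7480*(-1/528) = 8306/165747 + 85/6 = 4712777/331494 ≈ 14.217)
(65729 + 118949)*(-45930 - 23221) + d = (65729 + 118949)*(-45930 - 23221) + 4712777/331494 = 184678*(-69151) + 4712777/331494 = -12770668378 + 4712777/331494 = -4233399938583955/331494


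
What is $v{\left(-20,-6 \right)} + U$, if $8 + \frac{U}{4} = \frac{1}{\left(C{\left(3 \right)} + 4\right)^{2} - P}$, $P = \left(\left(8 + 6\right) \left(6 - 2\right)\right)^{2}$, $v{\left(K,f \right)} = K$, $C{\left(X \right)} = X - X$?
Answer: $- \frac{40561}{780} \approx -52.001$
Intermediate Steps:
$C{\left(X \right)} = 0$
$P = 3136$ ($P = \left(14 \cdot 4\right)^{2} = 56^{2} = 3136$)
$U = - \frac{24961}{780}$ ($U = -32 + \frac{4}{\left(0 + 4\right)^{2} - 3136} = -32 + \frac{4}{4^{2} - 3136} = -32 + \frac{4}{16 - 3136} = -32 + \frac{4}{-3120} = -32 + 4 \left(- \frac{1}{3120}\right) = -32 - \frac{1}{780} = - \frac{24961}{780} \approx -32.001$)
$v{\left(-20,-6 \right)} + U = -20 - \frac{24961}{780} = - \frac{40561}{780}$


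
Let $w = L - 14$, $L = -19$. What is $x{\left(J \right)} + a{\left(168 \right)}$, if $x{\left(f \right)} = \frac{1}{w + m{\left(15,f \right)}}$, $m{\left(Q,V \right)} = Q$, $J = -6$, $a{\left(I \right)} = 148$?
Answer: $\frac{2663}{18} \approx 147.94$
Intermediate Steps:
$w = -33$ ($w = -19 - 14 = -33$)
$x{\left(f \right)} = - \frac{1}{18}$ ($x{\left(f \right)} = \frac{1}{-33 + 15} = \frac{1}{-18} = - \frac{1}{18}$)
$x{\left(J \right)} + a{\left(168 \right)} = - \frac{1}{18} + 148 = \frac{2663}{18}$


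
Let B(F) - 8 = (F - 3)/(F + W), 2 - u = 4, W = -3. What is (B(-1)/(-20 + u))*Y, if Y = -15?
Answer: 135/22 ≈ 6.1364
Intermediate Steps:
u = -2 (u = 2 - 1*4 = 2 - 4 = -2)
B(F) = 9 (B(F) = 8 + (F - 3)/(F - 3) = 8 + (-3 + F)/(-3 + F) = 8 + 1 = 9)
(B(-1)/(-20 + u))*Y = (9/(-20 - 2))*(-15) = (9/(-22))*(-15) = -1/22*9*(-15) = -9/22*(-15) = 135/22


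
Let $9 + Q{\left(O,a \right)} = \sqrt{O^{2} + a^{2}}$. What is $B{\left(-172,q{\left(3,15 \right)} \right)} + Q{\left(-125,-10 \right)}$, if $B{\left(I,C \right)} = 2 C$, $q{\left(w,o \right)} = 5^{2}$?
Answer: $41 + 5 \sqrt{629} \approx 166.4$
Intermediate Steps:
$q{\left(w,o \right)} = 25$
$Q{\left(O,a \right)} = -9 + \sqrt{O^{2} + a^{2}}$
$B{\left(-172,q{\left(3,15 \right)} \right)} + Q{\left(-125,-10 \right)} = 2 \cdot 25 - \left(9 - \sqrt{\left(-125\right)^{2} + \left(-10\right)^{2}}\right) = 50 - \left(9 - \sqrt{15625 + 100}\right) = 50 - \left(9 - \sqrt{15725}\right) = 50 - \left(9 - 5 \sqrt{629}\right) = 41 + 5 \sqrt{629}$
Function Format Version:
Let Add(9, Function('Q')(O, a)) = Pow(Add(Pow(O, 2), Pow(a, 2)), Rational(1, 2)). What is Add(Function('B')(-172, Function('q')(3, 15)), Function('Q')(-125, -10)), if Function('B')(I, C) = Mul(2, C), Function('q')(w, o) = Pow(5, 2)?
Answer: Add(41, Mul(5, Pow(629, Rational(1, 2)))) ≈ 166.40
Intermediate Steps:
Function('q')(w, o) = 25
Function('Q')(O, a) = Add(-9, Pow(Add(Pow(O, 2), Pow(a, 2)), Rational(1, 2)))
Add(Function('B')(-172, Function('q')(3, 15)), Function('Q')(-125, -10)) = Add(Mul(2, 25), Add(-9, Pow(Add(Pow(-125, 2), Pow(-10, 2)), Rational(1, 2)))) = Add(50, Add(-9, Pow(Add(15625, 100), Rational(1, 2)))) = Add(50, Add(-9, Pow(15725, Rational(1, 2)))) = Add(50, Add(-9, Mul(5, Pow(629, Rational(1, 2))))) = Add(41, Mul(5, Pow(629, Rational(1, 2))))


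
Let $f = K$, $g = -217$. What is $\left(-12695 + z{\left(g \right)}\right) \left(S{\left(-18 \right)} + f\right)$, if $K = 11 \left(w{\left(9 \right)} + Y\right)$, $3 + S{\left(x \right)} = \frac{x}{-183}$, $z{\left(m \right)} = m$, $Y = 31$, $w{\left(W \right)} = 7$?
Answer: $- \frac{326944752}{61} \approx -5.3598 \cdot 10^{6}$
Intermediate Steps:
$S{\left(x \right)} = -3 - \frac{x}{183}$ ($S{\left(x \right)} = -3 + \frac{x}{-183} = -3 + x \left(- \frac{1}{183}\right) = -3 - \frac{x}{183}$)
$K = 418$ ($K = 11 \left(7 + 31\right) = 11 \cdot 38 = 418$)
$f = 418$
$\left(-12695 + z{\left(g \right)}\right) \left(S{\left(-18 \right)} + f\right) = \left(-12695 - 217\right) \left(\left(-3 - - \frac{6}{61}\right) + 418\right) = - 12912 \left(\left(-3 + \frac{6}{61}\right) + 418\right) = - 12912 \left(- \frac{177}{61} + 418\right) = \left(-12912\right) \frac{25321}{61} = - \frac{326944752}{61}$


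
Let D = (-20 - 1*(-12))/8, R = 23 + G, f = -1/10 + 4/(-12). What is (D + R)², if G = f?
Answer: 418609/900 ≈ 465.12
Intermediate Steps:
f = -13/30 (f = -1*⅒ + 4*(-1/12) = -⅒ - ⅓ = -13/30 ≈ -0.43333)
G = -13/30 ≈ -0.43333
R = 677/30 (R = 23 - 13/30 = 677/30 ≈ 22.567)
D = -1 (D = (-20 + 12)*(⅛) = -8*⅛ = -1)
(D + R)² = (-1 + 677/30)² = (647/30)² = 418609/900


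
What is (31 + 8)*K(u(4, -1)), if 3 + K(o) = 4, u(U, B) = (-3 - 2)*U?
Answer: 39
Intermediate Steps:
u(U, B) = -5*U
K(o) = 1 (K(o) = -3 + 4 = 1)
(31 + 8)*K(u(4, -1)) = (31 + 8)*1 = 39*1 = 39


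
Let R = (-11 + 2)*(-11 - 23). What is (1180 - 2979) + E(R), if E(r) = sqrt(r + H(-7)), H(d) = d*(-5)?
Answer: -1799 + sqrt(341) ≈ -1780.5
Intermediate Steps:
H(d) = -5*d
R = 306 (R = -9*(-34) = 306)
E(r) = sqrt(35 + r) (E(r) = sqrt(r - 5*(-7)) = sqrt(r + 35) = sqrt(35 + r))
(1180 - 2979) + E(R) = (1180 - 2979) + sqrt(35 + 306) = -1799 + sqrt(341)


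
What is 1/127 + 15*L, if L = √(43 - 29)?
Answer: 1/127 + 15*√14 ≈ 56.133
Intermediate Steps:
L = √14 ≈ 3.7417
1/127 + 15*L = 1/127 + 15*√14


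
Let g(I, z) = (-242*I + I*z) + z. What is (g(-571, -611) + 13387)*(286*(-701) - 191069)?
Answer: -195714459645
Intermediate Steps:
g(I, z) = z - 242*I + I*z
(g(-571, -611) + 13387)*(286*(-701) - 191069) = ((-611 - 242*(-571) - 571*(-611)) + 13387)*(286*(-701) - 191069) = ((-611 + 138182 + 348881) + 13387)*(-200486 - 191069) = (486452 + 13387)*(-391555) = 499839*(-391555) = -195714459645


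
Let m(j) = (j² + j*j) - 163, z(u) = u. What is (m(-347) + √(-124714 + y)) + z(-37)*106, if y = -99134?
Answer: 236733 + 6*I*√6218 ≈ 2.3673e+5 + 473.13*I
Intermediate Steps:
m(j) = -163 + 2*j² (m(j) = (j² + j²) - 163 = 2*j² - 163 = -163 + 2*j²)
(m(-347) + √(-124714 + y)) + z(-37)*106 = ((-163 + 2*(-347)²) + √(-124714 - 99134)) - 37*106 = ((-163 + 2*120409) + √(-223848)) - 3922 = ((-163 + 240818) + 6*I*√6218) - 3922 = (240655 + 6*I*√6218) - 3922 = 236733 + 6*I*√6218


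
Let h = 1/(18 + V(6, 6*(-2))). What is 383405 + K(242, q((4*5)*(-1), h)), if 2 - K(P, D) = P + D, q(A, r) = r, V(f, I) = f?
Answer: 9195959/24 ≈ 3.8317e+5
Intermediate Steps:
h = 1/24 (h = 1/(18 + 6) = 1/24 ≈ 0.041667)
K(P, D) = 2 - D - P (K(P, D) = 2 - (P + D) = 2 - (D + P) = 2 + (-D - P) = 2 - D - P)
383405 + K(242, q((4*5)*(-1), h)) = 383405 + (2 - 1*1/24 - 1*242) = 383405 + (2 - 1/24 - 242) = 383405 - 5761/24 = 9195959/24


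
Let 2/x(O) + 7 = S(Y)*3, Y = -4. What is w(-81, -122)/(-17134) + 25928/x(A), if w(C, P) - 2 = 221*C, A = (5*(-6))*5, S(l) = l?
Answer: -4220360445/17134 ≈ -2.4632e+5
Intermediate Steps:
A = -150 (A = -30*5 = -150)
x(O) = -2/19 (x(O) = 2/(-7 - 4*3) = 2/(-7 - 12) = 2/(-19) = 2*(-1/19) = -2/19)
w(C, P) = 2 + 221*C
w(-81, -122)/(-17134) + 25928/x(A) = (2 + 221*(-81))/(-17134) + 25928/(-2/19) = (2 - 17901)*(-1/17134) + 25928*(-19/2) = -17899*(-1/17134) - 246316 = 17899/17134 - 246316 = -4220360445/17134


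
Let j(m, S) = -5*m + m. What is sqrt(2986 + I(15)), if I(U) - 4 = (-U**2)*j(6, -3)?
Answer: sqrt(8390) ≈ 91.597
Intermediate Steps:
j(m, S) = -4*m
I(U) = 4 + 24*U**2 (I(U) = 4 + (-U**2)*(-4*6) = 4 - U**2*(-24) = 4 + 24*U**2)
sqrt(2986 + I(15)) = sqrt(2986 + (4 + 24*15**2)) = sqrt(2986 + (4 + 24*225)) = sqrt(2986 + (4 + 5400)) = sqrt(2986 + 5404) = sqrt(8390)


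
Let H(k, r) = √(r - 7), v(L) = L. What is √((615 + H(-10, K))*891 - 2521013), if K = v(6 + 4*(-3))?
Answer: √(-1973048 + 891*I*√13) ≈ 1.14 + 1404.7*I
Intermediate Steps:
K = -6 (K = 6 + 4*(-3) = 6 - 12 = -6)
H(k, r) = √(-7 + r)
√((615 + H(-10, K))*891 - 2521013) = √((615 + √(-7 - 6))*891 - 2521013) = √((615 + √(-13))*891 - 2521013) = √((615 + I*√13)*891 - 2521013) = √((547965 + 891*I*√13) - 2521013) = √(-1973048 + 891*I*√13)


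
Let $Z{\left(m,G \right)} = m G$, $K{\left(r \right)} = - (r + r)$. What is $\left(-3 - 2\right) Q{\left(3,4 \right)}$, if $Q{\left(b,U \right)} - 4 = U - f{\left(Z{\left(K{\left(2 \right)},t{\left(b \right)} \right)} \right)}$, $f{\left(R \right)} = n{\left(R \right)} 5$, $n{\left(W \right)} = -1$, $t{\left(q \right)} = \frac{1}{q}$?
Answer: $-65$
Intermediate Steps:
$K{\left(r \right)} = - 2 r$
$Z{\left(m,G \right)} = G m$
$f{\left(R \right)} = -5$ ($f{\left(R \right)} = \left(-1\right) 5 = -5$)
$Q{\left(b,U \right)} = 9 + U$ ($Q{\left(b,U \right)} = 4 + \left(U - -5\right) = 4 + \left(U + 5\right) = 4 + \left(5 + U\right) = 9 + U$)
$\left(-3 - 2\right) Q{\left(3,4 \right)} = \left(-3 - 2\right) \left(9 + 4\right) = \left(-5\right) 13 = -65$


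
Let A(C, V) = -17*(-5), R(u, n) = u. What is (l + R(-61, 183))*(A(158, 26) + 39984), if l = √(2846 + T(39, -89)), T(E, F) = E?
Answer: -2444209 + 40069*√2885 ≈ -2.9202e+5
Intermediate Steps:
A(C, V) = 85
l = √2885 (l = √(2846 + 39) = √2885 ≈ 53.712)
(l + R(-61, 183))*(A(158, 26) + 39984) = (√2885 - 61)*(85 + 39984) = (-61 + √2885)*40069 = -2444209 + 40069*√2885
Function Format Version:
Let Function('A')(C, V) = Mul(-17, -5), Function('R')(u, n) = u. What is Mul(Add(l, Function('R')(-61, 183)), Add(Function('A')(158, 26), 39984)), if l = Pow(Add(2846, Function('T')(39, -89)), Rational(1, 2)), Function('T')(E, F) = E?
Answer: Add(-2444209, Mul(40069, Pow(2885, Rational(1, 2)))) ≈ -2.9202e+5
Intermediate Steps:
Function('A')(C, V) = 85
l = Pow(2885, Rational(1, 2)) (l = Pow(Add(2846, 39), Rational(1, 2)) = Pow(2885, Rational(1, 2)) ≈ 53.712)
Mul(Add(l, Function('R')(-61, 183)), Add(Function('A')(158, 26), 39984)) = Mul(Add(Pow(2885, Rational(1, 2)), -61), Add(85, 39984)) = Mul(Add(-61, Pow(2885, Rational(1, 2))), 40069) = Add(-2444209, Mul(40069, Pow(2885, Rational(1, 2))))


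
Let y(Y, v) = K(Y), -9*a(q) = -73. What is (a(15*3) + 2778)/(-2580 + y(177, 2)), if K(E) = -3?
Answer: -25075/23247 ≈ -1.0786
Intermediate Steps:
a(q) = 73/9 (a(q) = -⅑*(-73) = 73/9)
y(Y, v) = -3
(a(15*3) + 2778)/(-2580 + y(177, 2)) = (73/9 + 2778)/(-2580 - 3) = (25075/9)/(-2583) = (25075/9)*(-1/2583) = -25075/23247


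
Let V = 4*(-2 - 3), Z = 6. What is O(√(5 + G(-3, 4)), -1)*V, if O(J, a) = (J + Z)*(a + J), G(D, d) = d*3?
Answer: -220 - 100*√17 ≈ -632.31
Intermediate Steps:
G(D, d) = 3*d
V = -20 (V = 4*(-5) = -20)
O(J, a) = (6 + J)*(J + a) (O(J, a) = (J + 6)*(a + J) = (6 + J)*(J + a))
O(√(5 + G(-3, 4)), -1)*V = ((√(5 + 3*4))² + 6*√(5 + 3*4) + 6*(-1) + √(5 + 3*4)*(-1))*(-20) = ((√(5 + 12))² + 6*√(5 + 12) - 6 + √(5 + 12)*(-1))*(-20) = ((√17)² + 6*√17 - 6 + √17*(-1))*(-20) = (17 + 6*√17 - 6 - √17)*(-20) = (11 + 5*√17)*(-20) = -220 - 100*√17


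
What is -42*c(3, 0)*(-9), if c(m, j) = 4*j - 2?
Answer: -756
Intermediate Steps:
c(m, j) = -2 + 4*j
-42*c(3, 0)*(-9) = -42*(-2 + 4*0)*(-9) = -42*(-2 + 0)*(-9) = -42*(-2)*(-9) = 84*(-9) = -756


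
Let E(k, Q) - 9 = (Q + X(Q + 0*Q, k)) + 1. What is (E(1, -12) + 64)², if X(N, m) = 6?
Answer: 4624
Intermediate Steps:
E(k, Q) = 16 + Q (E(k, Q) = 9 + ((Q + 6) + 1) = 9 + ((6 + Q) + 1) = 9 + (7 + Q) = 16 + Q)
(E(1, -12) + 64)² = ((16 - 12) + 64)² = (4 + 64)² = 68² = 4624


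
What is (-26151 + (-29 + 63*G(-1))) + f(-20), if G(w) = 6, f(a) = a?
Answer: -25822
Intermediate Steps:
(-26151 + (-29 + 63*G(-1))) + f(-20) = (-26151 + (-29 + 63*6)) - 20 = (-26151 + (-29 + 378)) - 20 = (-26151 + 349) - 20 = -25802 - 20 = -25822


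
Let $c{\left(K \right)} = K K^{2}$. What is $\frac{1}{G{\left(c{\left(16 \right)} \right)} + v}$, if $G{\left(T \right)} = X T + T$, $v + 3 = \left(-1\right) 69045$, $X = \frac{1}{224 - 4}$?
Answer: $- \frac{55}{3571336} \approx -1.54 \cdot 10^{-5}$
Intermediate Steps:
$c{\left(K \right)} = K^{3}$
$X = \frac{1}{220} \approx 0.0045455$
$v = -69048$ ($v = -3 - 69045 = -69048$)
$G{\left(T \right)} = \frac{221 T}{220}$ ($G{\left(T \right)} = \frac{T}{220} + T = \frac{221 T}{220}$)
$\frac{1}{G{\left(c{\left(16 \right)} \right)} + v} = \frac{1}{\frac{221 \cdot 16^{3}}{220} - 69048} = \frac{1}{\frac{221}{220} \cdot 4096 - 69048} = \frac{1}{\frac{226304}{55} - 69048} = \frac{1}{- \frac{3571336}{55}} = - \frac{55}{3571336}$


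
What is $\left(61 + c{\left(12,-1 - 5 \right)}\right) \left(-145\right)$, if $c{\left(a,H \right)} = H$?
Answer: $-7975$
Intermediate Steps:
$\left(61 + c{\left(12,-1 - 5 \right)}\right) \left(-145\right) = \left(61 - 6\right) \left(-145\right) = 55 \left(-145\right) = -7975$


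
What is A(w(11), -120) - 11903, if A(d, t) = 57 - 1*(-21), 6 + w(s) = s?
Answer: -11825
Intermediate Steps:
w(s) = -6 + s
A(d, t) = 78 (A(d, t) = 57 + 21 = 78)
A(w(11), -120) - 11903 = 78 - 11903 = -11825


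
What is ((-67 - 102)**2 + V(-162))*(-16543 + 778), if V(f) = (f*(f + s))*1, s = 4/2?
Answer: -858892965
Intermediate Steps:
s = 2 (s = 4*(1/2) = 2)
V(f) = f*(2 + f) (V(f) = (f*(f + 2))*1 = (f*(2 + f))*1 = f*(2 + f))
((-67 - 102)**2 + V(-162))*(-16543 + 778) = ((-67 - 102)**2 - 162*(2 - 162))*(-16543 + 778) = ((-169)**2 - 162*(-160))*(-15765) = (28561 + 25920)*(-15765) = 54481*(-15765) = -858892965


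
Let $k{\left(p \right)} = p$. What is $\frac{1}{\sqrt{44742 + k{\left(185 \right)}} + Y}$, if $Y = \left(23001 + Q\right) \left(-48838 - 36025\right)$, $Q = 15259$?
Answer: $- \frac{3246858380}{10542089339776179473} - \frac{\sqrt{44927}}{10542089339776179473} \approx -3.0799 \cdot 10^{-10}$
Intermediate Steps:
$Y = -3246858380$ ($Y = \left(23001 + 15259\right) \left(-48838 - 36025\right) = 38260 \left(-84863\right) = -3246858380$)
$\frac{1}{\sqrt{44742 + k{\left(185 \right)}} + Y} = \frac{1}{\sqrt{44742 + 185} - 3246858380} = \frac{1}{\sqrt{44927} - 3246858380} = \frac{1}{-3246858380 + \sqrt{44927}}$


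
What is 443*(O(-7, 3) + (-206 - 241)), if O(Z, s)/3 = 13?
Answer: -180744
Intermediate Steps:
O(Z, s) = 39 (O(Z, s) = 3*13 = 39)
443*(O(-7, 3) + (-206 - 241)) = 443*(39 + (-206 - 241)) = 443*(39 - 447) = 443*(-408) = -180744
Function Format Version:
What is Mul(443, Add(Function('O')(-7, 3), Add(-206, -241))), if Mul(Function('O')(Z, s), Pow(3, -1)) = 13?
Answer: -180744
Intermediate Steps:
Function('O')(Z, s) = 39 (Function('O')(Z, s) = Mul(3, 13) = 39)
Mul(443, Add(Function('O')(-7, 3), Add(-206, -241))) = Mul(443, Add(39, Add(-206, -241))) = Mul(443, Add(39, -447)) = Mul(443, -408) = -180744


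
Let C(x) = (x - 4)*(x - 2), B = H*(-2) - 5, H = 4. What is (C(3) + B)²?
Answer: 196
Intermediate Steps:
B = -13 (B = 4*(-2) - 5 = -8 - 5 = -13)
C(x) = (-4 + x)*(-2 + x)
(C(3) + B)² = ((8 + 3² - 6*3) - 13)² = ((8 + 9 - 18) - 13)² = (-1 - 13)² = (-14)² = 196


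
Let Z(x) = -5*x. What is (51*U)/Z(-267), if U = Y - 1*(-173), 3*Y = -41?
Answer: 8126/1335 ≈ 6.0869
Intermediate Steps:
Y = -41/3 (Y = (1/3)*(-41) = -41/3 ≈ -13.667)
U = 478/3 (U = -41/3 - 1*(-173) = -41/3 + 173 = 478/3 ≈ 159.33)
(51*U)/Z(-267) = (51*(478/3))/((-5*(-267))) = 8126/1335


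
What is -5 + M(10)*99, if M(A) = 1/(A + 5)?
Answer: 8/5 ≈ 1.6000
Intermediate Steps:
M(A) = 1/(5 + A)
-5 + M(10)*99 = -5 + 99/(5 + 10) = -5 + 99/15 = -5 + (1/15)*99 = -5 + 33/5 = 8/5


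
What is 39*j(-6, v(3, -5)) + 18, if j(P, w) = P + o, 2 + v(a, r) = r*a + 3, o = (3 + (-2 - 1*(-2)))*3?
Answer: 135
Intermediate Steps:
o = 9 (o = (3 + (-2 + 2))*3 = (3 + 0)*3 = 3*3 = 9)
v(a, r) = 1 + a*r (v(a, r) = -2 + (r*a + 3) = -2 + (a*r + 3) = -2 + (3 + a*r) = 1 + a*r)
j(P, w) = 9 + P (j(P, w) = P + 9 = 9 + P)
39*j(-6, v(3, -5)) + 18 = 39*(9 - 6) + 18 = 39*3 + 18 = 117 + 18 = 135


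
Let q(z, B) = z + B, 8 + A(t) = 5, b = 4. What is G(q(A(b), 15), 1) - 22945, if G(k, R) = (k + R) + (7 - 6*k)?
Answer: -22997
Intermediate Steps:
A(t) = -3 (A(t) = -8 + 5 = -3)
q(z, B) = B + z
G(k, R) = 7 + R - 5*k (G(k, R) = (R + k) + (7 - 6*k) = 7 + R - 5*k)
G(q(A(b), 15), 1) - 22945 = (7 + 1 - 5*(15 - 3)) - 22945 = (7 + 1 - 5*12) - 22945 = (7 + 1 - 60) - 22945 = -52 - 22945 = -22997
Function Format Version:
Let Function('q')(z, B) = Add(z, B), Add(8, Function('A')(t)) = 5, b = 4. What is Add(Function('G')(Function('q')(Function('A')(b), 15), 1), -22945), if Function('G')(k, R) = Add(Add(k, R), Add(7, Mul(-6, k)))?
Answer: -22997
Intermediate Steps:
Function('A')(t) = -3 (Function('A')(t) = Add(-8, 5) = -3)
Function('q')(z, B) = Add(B, z)
Function('G')(k, R) = Add(7, R, Mul(-5, k)) (Function('G')(k, R) = Add(Add(R, k), Add(7, Mul(-6, k))) = Add(7, R, Mul(-5, k)))
Add(Function('G')(Function('q')(Function('A')(b), 15), 1), -22945) = Add(Add(7, 1, Mul(-5, Add(15, -3))), -22945) = Add(Add(7, 1, Mul(-5, 12)), -22945) = Add(Add(7, 1, -60), -22945) = Add(-52, -22945) = -22997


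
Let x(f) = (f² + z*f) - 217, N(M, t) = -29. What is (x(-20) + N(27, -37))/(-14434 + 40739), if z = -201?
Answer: 4174/26305 ≈ 0.15868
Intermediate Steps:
x(f) = -217 + f² - 201*f (x(f) = (f² - 201*f) - 217 = -217 + f² - 201*f)
(x(-20) + N(27, -37))/(-14434 + 40739) = ((-217 + (-20)² - 201*(-20)) - 29)/(-14434 + 40739) = ((-217 + 400 + 4020) - 29)/26305 = (4203 - 29)*(1/26305) = 4174*(1/26305) = 4174/26305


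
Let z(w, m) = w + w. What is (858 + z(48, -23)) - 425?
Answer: 529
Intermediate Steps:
z(w, m) = 2*w
(858 + z(48, -23)) - 425 = (858 + 2*48) - 425 = (858 + 96) - 425 = 954 - 425 = 529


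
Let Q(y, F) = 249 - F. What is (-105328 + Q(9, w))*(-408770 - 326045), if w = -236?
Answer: 77040209045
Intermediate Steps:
(-105328 + Q(9, w))*(-408770 - 326045) = (-105328 + (249 - 1*(-236)))*(-408770 - 326045) = (-105328 + (249 + 236))*(-734815) = (-105328 + 485)*(-734815) = -104843*(-734815) = 77040209045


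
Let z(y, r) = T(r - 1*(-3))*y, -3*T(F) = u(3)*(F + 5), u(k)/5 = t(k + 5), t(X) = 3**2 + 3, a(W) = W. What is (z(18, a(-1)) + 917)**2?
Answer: 2569609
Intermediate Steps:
t(X) = 12 (t(X) = 9 + 3 = 12)
u(k) = 60 (u(k) = 5*12 = 60)
T(F) = -100 - 20*F (T(F) = -20*(F + 5) = -20*(5 + F) = -(300 + 60*F)/3 = -100 - 20*F)
z(y, r) = y*(-160 - 20*r) (z(y, r) = (-100 - 20*(r - 1*(-3)))*y = (-100 - 20*(r + 3))*y = (-100 - 20*(3 + r))*y = (-100 + (-60 - 20*r))*y = (-160 - 20*r)*y = y*(-160 - 20*r))
(z(18, a(-1)) + 917)**2 = (-20*18*(8 - 1) + 917)**2 = (-20*18*7 + 917)**2 = (-2520 + 917)**2 = (-1603)**2 = 2569609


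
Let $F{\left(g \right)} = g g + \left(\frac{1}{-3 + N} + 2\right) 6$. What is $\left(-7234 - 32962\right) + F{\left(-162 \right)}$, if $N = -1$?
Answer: $- \frac{27883}{2} \approx -13942.0$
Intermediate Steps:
$F{\left(g \right)} = \frac{21}{2} + g^{2}$ ($F{\left(g \right)} = g g + \left(\frac{1}{-3 - 1} + 2\right) 6 = g^{2} + \left(\frac{1}{-4} + 2\right) 6 = g^{2} + \left(- \frac{1}{4} + 2\right) 6 = g^{2} + \frac{7}{4} \cdot 6 = g^{2} + \frac{21}{2} = \frac{21}{2} + g^{2}$)
$\left(-7234 - 32962\right) + F{\left(-162 \right)} = \left(-7234 - 32962\right) + \left(\frac{21}{2} + \left(-162\right)^{2}\right) = -40196 + \left(\frac{21}{2} + 26244\right) = -40196 + \frac{52509}{2} = - \frac{27883}{2}$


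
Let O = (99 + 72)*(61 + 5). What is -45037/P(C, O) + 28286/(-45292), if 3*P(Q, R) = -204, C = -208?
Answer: 509473089/769964 ≈ 661.68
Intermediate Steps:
O = 11286 (O = 171*66 = 11286)
P(Q, R) = -68 (P(Q, R) = (⅓)*(-204) = -68)
-45037/P(C, O) + 28286/(-45292) = -45037/(-68) + 28286/(-45292) = -45037*(-1/68) + 28286*(-1/45292) = 45037/68 - 14143/22646 = 509473089/769964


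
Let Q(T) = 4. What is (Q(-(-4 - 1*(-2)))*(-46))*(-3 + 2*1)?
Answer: 184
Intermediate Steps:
(Q(-(-4 - 1*(-2)))*(-46))*(-3 + 2*1) = (4*(-46))*(-3 + 2*1) = -184*(-3 + 2) = -184*(-1) = 184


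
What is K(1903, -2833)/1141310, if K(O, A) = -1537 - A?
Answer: 648/570655 ≈ 0.0011355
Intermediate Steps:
K(1903, -2833)/1141310 = (-1537 - 1*(-2833))/1141310 = (-1537 + 2833)*(1/1141310) = 1296*(1/1141310) = 648/570655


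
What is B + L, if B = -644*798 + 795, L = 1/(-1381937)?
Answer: -709095367630/1381937 ≈ -5.1312e+5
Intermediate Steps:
L = -1/1381937 ≈ -7.2362e-7
B = -513117 (B = -513912 + 795 = -513117)
B + L = -513117 - 1/1381937 = -709095367630/1381937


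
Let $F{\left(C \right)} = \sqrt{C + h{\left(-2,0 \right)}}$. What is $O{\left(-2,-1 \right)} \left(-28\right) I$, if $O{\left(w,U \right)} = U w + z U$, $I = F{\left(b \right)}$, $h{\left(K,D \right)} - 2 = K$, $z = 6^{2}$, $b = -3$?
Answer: $952 i \sqrt{3} \approx 1648.9 i$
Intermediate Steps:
$z = 36$
$h{\left(K,D \right)} = 2 + K$
$F{\left(C \right)} = \sqrt{C}$ ($F{\left(C \right)} = \sqrt{C + \left(2 - 2\right)} = \sqrt{C + 0} = \sqrt{C}$)
$I = i \sqrt{3}$ ($I = \sqrt{-3} = i \sqrt{3} \approx 1.732 i$)
$O{\left(w,U \right)} = 36 U + U w$ ($O{\left(w,U \right)} = U w + 36 U = 36 U + U w$)
$O{\left(-2,-1 \right)} \left(-28\right) I = - (36 - 2) \left(-28\right) i \sqrt{3} = \left(-1\right) 34 \left(-28\right) i \sqrt{3} = \left(-34\right) \left(-28\right) i \sqrt{3} = 952 i \sqrt{3}$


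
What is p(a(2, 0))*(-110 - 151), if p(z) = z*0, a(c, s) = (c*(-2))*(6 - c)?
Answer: 0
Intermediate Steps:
a(c, s) = -2*c*(6 - c) (a(c, s) = (-2*c)*(6 - c) = -2*c*(6 - c))
p(z) = 0
p(a(2, 0))*(-110 - 151) = 0*(-110 - 151) = 0*(-261) = 0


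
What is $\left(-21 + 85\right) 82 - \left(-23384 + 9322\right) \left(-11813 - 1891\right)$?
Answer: $-192700400$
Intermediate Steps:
$\left(-21 + 85\right) 82 - \left(-23384 + 9322\right) \left(-11813 - 1891\right) = 64 \cdot 82 - \left(-14062\right) \left(-13704\right) = 5248 - 192705648 = -192700400$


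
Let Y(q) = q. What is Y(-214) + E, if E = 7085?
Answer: 6871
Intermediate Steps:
Y(-214) + E = -214 + 7085 = 6871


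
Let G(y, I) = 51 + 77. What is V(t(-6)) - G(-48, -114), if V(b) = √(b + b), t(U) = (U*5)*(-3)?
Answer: -128 + 6*√5 ≈ -114.58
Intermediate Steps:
t(U) = -15*U (t(U) = (5*U)*(-3) = -15*U)
V(b) = √2*√b (V(b) = √(2*b) = √2*√b)
G(y, I) = 128
V(t(-6)) - G(-48, -114) = √2*√(-15*(-6)) - 1*128 = √2*√90 - 128 = √2*(3*√10) - 128 = 6*√5 - 128 = -128 + 6*√5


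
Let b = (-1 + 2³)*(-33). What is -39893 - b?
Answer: -39662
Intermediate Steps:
b = -231 (b = (-1 + 8)*(-33) = 7*(-33) = -231)
-39893 - b = -39893 - 1*(-231) = -39893 + 231 = -39662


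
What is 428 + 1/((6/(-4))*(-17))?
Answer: 21830/51 ≈ 428.04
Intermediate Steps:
428 + 1/((6/(-4))*(-17)) = 428 + 1/((6*(-¼))*(-17)) = 428 + 1/(-3/2*(-17)) = 428 + 1/(51/2) = 428 + 2/51 = 21830/51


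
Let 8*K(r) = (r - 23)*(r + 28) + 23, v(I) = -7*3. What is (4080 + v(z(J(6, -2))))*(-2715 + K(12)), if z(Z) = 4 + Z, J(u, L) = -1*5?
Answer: -89854083/8 ≈ -1.1232e+7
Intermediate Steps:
J(u, L) = -5
v(I) = -21
K(r) = 23/8 + (-23 + r)*(28 + r)/8 (K(r) = ((r - 23)*(r + 28) + 23)/8 = ((-23 + r)*(28 + r) + 23)/8 = (23 + (-23 + r)*(28 + r))/8 = 23/8 + (-23 + r)*(28 + r)/8)
(4080 + v(z(J(6, -2))))*(-2715 + K(12)) = (4080 - 21)*(-2715 + (-621/8 + (⅛)*12² + (5/8)*12)) = 4059*(-2715 + (-621/8 + (⅛)*144 + 15/2)) = 4059*(-2715 + (-621/8 + 18 + 15/2)) = 4059*(-2715 - 417/8) = 4059*(-22137/8) = -89854083/8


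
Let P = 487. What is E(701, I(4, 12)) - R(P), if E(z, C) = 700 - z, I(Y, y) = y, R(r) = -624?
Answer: 623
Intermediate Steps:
E(701, I(4, 12)) - R(P) = (700 - 1*701) - 1*(-624) = (700 - 701) + 624 = -1 + 624 = 623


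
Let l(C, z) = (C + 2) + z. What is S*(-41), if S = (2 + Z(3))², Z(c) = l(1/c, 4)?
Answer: -25625/9 ≈ -2847.2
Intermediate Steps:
l(C, z) = 2 + C + z (l(C, z) = (2 + C) + z = 2 + C + z)
Z(c) = 6 + 1/c (Z(c) = 2 + 1/c + 4 = 6 + 1/c)
S = 625/9 (S = (2 + (6 + 1/3))² = (2 + (6 + ⅓))² = (2 + 19/3)² = (25/3)² = 625/9 ≈ 69.444)
S*(-41) = (625/9)*(-41) = -25625/9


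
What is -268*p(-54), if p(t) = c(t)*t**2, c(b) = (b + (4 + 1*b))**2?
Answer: -8452574208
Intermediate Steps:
c(b) = (4 + 2*b)**2 (c(b) = (b + (4 + b))**2 = (4 + 2*b)**2)
p(t) = 4*t**2*(2 + t)**2 (p(t) = (4*(2 + t)**2)*t**2 = 4*t**2*(2 + t)**2)
-268*p(-54) = -1072*(-54)**2*(2 - 54)**2 = -1072*2916*(-52)**2 = -1072*2916*2704 = -268*31539456 = -8452574208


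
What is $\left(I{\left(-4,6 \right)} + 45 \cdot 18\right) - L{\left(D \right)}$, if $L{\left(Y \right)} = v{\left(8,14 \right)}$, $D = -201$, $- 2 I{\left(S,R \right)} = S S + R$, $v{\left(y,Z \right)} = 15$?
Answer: $784$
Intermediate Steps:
$I{\left(S,R \right)} = - \frac{R}{2} - \frac{S^{2}}{2}$ ($I{\left(S,R \right)} = - \frac{S S + R}{2} = - \frac{S^{2} + R}{2} = - \frac{R + S^{2}}{2} = - \frac{R}{2} - \frac{S^{2}}{2}$)
$L{\left(Y \right)} = 15$
$\left(I{\left(-4,6 \right)} + 45 \cdot 18\right) - L{\left(D \right)} = \left(\left(\left(- \frac{1}{2}\right) 6 - \frac{\left(-4\right)^{2}}{2}\right) + 45 \cdot 18\right) - 15 = \left(\left(-3 - 8\right) + 810\right) - 15 = \left(-11 + 810\right) - 15 = 799 - 15 = 784$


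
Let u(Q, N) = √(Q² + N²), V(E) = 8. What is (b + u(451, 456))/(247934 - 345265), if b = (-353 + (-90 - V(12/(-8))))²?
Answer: -203401/97331 - √411337/97331 ≈ -2.0964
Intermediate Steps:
b = 203401 (b = (-353 + (-90 - 1*8))² = (-353 + (-90 - 8))² = (-353 - 98)² = (-451)² = 203401)
u(Q, N) = √(N² + Q²)
(b + u(451, 456))/(247934 - 345265) = (203401 + √(456² + 451²))/(247934 - 345265) = (203401 + √(207936 + 203401))/(-97331) = (203401 + √411337)*(-1/97331) = -203401/97331 - √411337/97331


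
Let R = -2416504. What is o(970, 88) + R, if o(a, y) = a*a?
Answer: -1475604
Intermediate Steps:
o(a, y) = a²
o(970, 88) + R = 970² - 2416504 = 940900 - 2416504 = -1475604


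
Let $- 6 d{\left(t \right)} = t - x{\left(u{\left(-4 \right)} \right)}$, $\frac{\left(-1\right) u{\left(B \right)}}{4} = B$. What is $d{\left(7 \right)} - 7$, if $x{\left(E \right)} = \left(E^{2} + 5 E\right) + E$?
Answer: $\frac{101}{2} \approx 50.5$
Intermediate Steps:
$u{\left(B \right)} = - 4 B$
$x{\left(E \right)} = E^{2} + 6 E$
$d{\left(t \right)} = \frac{176}{3} - \frac{t}{6}$ ($d{\left(t \right)} = - \frac{t - \left(-4\right) \left(-4\right) \left(6 - -16\right)}{6} = - \frac{t - 16 \left(6 + 16\right)}{6} = - \frac{t - 16 \cdot 22}{6} = - \frac{t - 352}{6} = - \frac{-352 + t}{6} = \frac{176}{3} - \frac{t}{6}$)
$d{\left(7 \right)} - 7 = \left(\frac{176}{3} - \frac{7}{6}\right) - 7 = \frac{115}{2} - 7 = \frac{101}{2}$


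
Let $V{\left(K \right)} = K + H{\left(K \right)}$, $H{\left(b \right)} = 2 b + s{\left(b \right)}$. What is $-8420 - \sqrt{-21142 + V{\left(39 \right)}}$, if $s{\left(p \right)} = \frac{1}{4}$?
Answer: $-8420 - \frac{17 i \sqrt{291}}{2} \approx -8420.0 - 145.0 i$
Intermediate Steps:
$s{\left(p \right)} = \frac{1}{4}$
$H{\left(b \right)} = \frac{1}{4} + 2 b$ ($H{\left(b \right)} = 2 b + \frac{1}{4} = \frac{1}{4} + 2 b$)
$V{\left(K \right)} = \frac{1}{4} + 3 K$ ($V{\left(K \right)} = K + \left(\frac{1}{4} + 2 K\right) = \frac{1}{4} + 3 K$)
$-8420 - \sqrt{-21142 + V{\left(39 \right)}} = -8420 - \sqrt{-21142 + \left(\frac{1}{4} + 3 \cdot 39\right)} = -8420 - \sqrt{-21142 + \left(\frac{1}{4} + 117\right)} = -8420 - \sqrt{-21142 + \frac{469}{4}} = -8420 - \sqrt{- \frac{84099}{4}} = -8420 - \frac{17 i \sqrt{291}}{2}$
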